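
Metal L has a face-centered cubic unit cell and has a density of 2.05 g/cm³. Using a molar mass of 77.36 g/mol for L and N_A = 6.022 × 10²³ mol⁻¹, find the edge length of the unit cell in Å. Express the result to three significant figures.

With Z = 4 atoms per FCC cell, a³ = Z·M/(N_A·ρ) = 4 × 77.36 / (6.022 × 10²³ × 2.050 g/cm³) = 2.507 × 10^-22 cm³.
a = (2.507 × 10^-22)^(1/3) = 6.305 × 10^-8 cm = 6.31 Å.

6.31 Å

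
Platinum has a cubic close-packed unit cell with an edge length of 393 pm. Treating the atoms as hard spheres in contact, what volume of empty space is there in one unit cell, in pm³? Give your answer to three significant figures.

1.58 × 10^7 pm³

In an FCC lattice atoms touch along the face diagonal, so √2·a = 4r, so r = 0.3536a = 138.9 pm.
V_cell = a³ = 6.070 × 10^7 pm³; V_atoms = 4 × (4/3)πr³ = 4.495 × 10^7 pm³.
Empty space = 6.070 × 10^7 − 4.495 × 10^7 = 1.58 × 10^7 pm³.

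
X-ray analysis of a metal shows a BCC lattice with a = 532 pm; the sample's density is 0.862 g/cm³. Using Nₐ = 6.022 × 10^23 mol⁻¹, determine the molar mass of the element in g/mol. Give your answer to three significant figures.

39.1 g/mol

A BCC cell has Z = 2 atoms; a = 5.320 × 10^-8 cm.
M = ρ·N_A·a³/Z = 0.862 × 6.022 × 10²³ × 1.506 × 10^-22 / 2 = 39.1 g/mol.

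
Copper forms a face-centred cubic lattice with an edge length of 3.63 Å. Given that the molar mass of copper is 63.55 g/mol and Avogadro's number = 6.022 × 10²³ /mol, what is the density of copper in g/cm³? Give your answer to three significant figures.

8.83 g/cm³

An FCC unit cell contains Z = 4 atoms.
Cell volume: a³ = (3.63 Å)³ = (3.630 × 10^-8 cm)³ = 4.783 × 10^-23 cm³.
ρ = Z·M/(N_A·a³) = 4 × 63.55 / (6.022 × 10²³ × 4.783 × 10^-23) = 8.825 g/cm³.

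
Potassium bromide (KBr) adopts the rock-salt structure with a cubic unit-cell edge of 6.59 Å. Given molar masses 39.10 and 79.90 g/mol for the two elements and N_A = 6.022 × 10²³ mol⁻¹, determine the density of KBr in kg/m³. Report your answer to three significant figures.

The rock-salt structure contains Z = 4 formula units per cell; M(KBr) = 39.10 + 79.90 = 119.0 g/mol.
a³ = (6.590 × 10^-8 cm)³ = 2.862 × 10^-22 cm³.
ρ = 4 × 119.0 / (6.022 × 10²³ × 2.862 × 10^-22) = 2.762 g/cm³ = 2760 kg/m³.

2760 kg/m³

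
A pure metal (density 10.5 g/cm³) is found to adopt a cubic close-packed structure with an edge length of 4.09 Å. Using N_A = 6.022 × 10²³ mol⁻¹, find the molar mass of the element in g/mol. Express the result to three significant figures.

108 g/mol

An FCC cell has Z = 4 atoms; a = 4.090 × 10^-8 cm.
M = ρ·N_A·a³/Z = 10.5 × 6.022 × 10²³ × 6.842 × 10^-23 / 4 = 108 g/mol.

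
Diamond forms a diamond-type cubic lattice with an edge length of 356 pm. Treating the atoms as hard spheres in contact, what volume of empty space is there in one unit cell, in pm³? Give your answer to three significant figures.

In a diamond cubic lattice nearest neighbors lie along the body diagonal with √3·a = 8r, so r = 0.2165a = 77.08 pm.
V_cell = a³ = 4.512 × 10^7 pm³; V_atoms = 8 × (4/3)πr³ = 1.534 × 10^7 pm³.
Empty space = 4.512 × 10^7 − 1.534 × 10^7 = 2.98 × 10^7 pm³.

2.98 × 10^7 pm³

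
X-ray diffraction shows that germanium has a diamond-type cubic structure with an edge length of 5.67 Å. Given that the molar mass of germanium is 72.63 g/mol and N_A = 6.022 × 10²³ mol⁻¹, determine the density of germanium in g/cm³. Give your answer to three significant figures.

5.29 g/cm³

A diamond cubic unit cell contains Z = 8 atoms.
Cell volume: a³ = (5.67 Å)³ = (5.670 × 10^-8 cm)³ = 1.823 × 10^-22 cm³.
ρ = Z·M/(N_A·a³) = 8 × 72.63 / (6.022 × 10²³ × 1.823 × 10^-22) = 5.293 g/cm³.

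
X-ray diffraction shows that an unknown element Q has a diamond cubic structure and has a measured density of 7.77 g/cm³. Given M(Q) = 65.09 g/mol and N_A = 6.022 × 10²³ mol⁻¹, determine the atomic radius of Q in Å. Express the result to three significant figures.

1.04 Å

For a diamond cubic cell (Z = 8), a³ = Z·M/(N_A·ρ) = 8 × 65.09 / (6.022 × 10²³ × 7.770) = 1.113 × 10^-22 cm³, so a = 4.810 × 10^-8 cm = 4.810 Å.
Nearest neighbors lie along the body diagonal with √3·a = 8r, so r = 0.2165 × a = 1.04 Å.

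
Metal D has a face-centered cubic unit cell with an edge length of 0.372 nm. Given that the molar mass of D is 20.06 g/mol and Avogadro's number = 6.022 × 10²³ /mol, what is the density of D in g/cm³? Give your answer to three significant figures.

2.59 g/cm³

An FCC unit cell contains Z = 4 atoms.
Cell volume: a³ = (0.372 nm)³ = (3.720 × 10^-8 cm)³ = 5.148 × 10^-23 cm³.
ρ = Z·M/(N_A·a³) = 4 × 20.06 / (6.022 × 10²³ × 5.148 × 10^-23) = 2.588 g/cm³.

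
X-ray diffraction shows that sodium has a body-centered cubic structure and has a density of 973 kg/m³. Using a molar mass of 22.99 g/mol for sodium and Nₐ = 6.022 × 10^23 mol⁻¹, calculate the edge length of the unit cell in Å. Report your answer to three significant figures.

With Z = 2 atoms per BCC cell, a³ = Z·M/(N_A·ρ) = 2 × 22.99 / (6.022 × 10²³ × 0.9730 g/cm³) = 7.847 × 10^-23 cm³.
a = (7.847 × 10^-23)^(1/3) = 4.281 × 10^-8 cm = 4.28 Å.

4.28 Å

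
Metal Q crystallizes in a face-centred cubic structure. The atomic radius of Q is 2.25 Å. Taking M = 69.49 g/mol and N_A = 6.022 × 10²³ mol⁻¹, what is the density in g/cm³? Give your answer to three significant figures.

1.79 g/cm³

In an FCC lattice, atoms touch along the face diagonal, so √2·a = 4r, giving a = 6.364 Å = 6.364 × 10^-8 cm.
With Z = 4, ρ = Z·M/(N_A·a³) = 4 × 69.49 / (6.022 × 10²³ × 2.577 × 10^-22) = 1.791 g/cm³.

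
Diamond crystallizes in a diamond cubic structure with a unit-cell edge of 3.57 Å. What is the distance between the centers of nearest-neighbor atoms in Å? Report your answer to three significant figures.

1.55 Å

In a diamond cubic structure, nearest neighbors lie along the body diagonal with √3·a = 8r; the nearest-neighbor distance equals 2r = 0.4330·a.
d = 0.4330 × 3.57 = 1.55 Å.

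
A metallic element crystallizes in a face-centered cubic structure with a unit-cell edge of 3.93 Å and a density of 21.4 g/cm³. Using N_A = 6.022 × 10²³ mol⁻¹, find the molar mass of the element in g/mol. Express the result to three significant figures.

An FCC cell has Z = 4 atoms; a = 3.930 × 10^-8 cm.
M = ρ·N_A·a³/Z = 21.4 × 6.022 × 10²³ × 6.070 × 10^-23 / 4 = 196 g/mol.

196 g/mol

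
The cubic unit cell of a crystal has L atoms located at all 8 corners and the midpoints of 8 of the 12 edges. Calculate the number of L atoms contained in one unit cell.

3

Corner atoms are shared by 8 cells (1/8 each), edge atoms by 4 (1/4 each).
Net atoms = 8 × 1/8 + 8 × 1/4 = 1 + 2 = 3.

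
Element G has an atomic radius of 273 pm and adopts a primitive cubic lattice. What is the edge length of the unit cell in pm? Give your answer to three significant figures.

In a simple cubic lattice, atoms touch along the cell edge, so a = 2r.
a = 2r = 2 × 273 = 546 pm.

546 pm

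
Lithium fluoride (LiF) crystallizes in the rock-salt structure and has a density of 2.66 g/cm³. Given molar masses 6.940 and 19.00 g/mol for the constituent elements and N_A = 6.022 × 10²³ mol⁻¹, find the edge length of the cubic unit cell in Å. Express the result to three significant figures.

4.02 Å

M(LiF) = 25.94 g/mol; Z = 4 formula units per cell.
a³ = Z·M/(N_A·ρ) = 4 × 25.94 / (6.022 × 10²³ × 2.66) = 6.478 × 10^-23 cm³, so a = 4.016 × 10^-8 cm = 4.02 Å.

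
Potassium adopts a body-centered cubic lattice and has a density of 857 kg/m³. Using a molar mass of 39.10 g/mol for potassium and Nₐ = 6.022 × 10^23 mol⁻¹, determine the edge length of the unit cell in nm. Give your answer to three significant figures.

With Z = 2 atoms per BCC cell, a³ = Z·M/(N_A·ρ) = 2 × 39.10 / (6.022 × 10²³ × 0.8570 g/cm³) = 1.515 × 10^-22 cm³.
a = (1.515 × 10^-22)^(1/3) = 5.331 × 10^-8 cm = 0.533 nm.

0.533 nm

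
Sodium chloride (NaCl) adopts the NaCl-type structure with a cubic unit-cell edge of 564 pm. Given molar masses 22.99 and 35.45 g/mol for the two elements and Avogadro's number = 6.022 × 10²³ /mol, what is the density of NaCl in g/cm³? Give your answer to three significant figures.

The NaCl-type structure contains Z = 4 formula units per cell; M(NaCl) = 22.99 + 35.45 = 58.44 g/mol.
a³ = (5.640 × 10^-8 cm)³ = 1.794 × 10^-22 cm³.
ρ = 4 × 58.44 / (6.022 × 10²³ × 1.794 × 10^-22) = 2.164 g/cm³.

2.16 g/cm³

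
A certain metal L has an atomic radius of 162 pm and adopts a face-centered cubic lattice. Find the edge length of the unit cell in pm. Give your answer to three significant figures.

In an FCC lattice, atoms touch along the face diagonal, so √2·a = 4r.
a = 4r/√2 = 4 × 162 / 1.4142 = 458 pm.

458 pm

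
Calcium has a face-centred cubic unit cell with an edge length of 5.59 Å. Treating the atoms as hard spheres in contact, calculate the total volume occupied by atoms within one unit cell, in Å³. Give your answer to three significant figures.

In an FCC lattice atoms touch along the face diagonal, so √2·a = 4r, so r = 0.3536a = 1.976 Å.
V_atoms = Z × (4/3)πr³ = 4 × (4/3)π × (1.976)³ = 129 Å³.

129 Å³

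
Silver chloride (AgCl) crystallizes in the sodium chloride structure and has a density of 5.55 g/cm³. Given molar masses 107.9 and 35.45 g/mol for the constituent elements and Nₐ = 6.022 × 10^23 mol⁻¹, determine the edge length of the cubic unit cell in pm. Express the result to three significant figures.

M(AgCl) = 143.35 g/mol; Z = 4 formula units per cell.
a³ = Z·M/(N_A·ρ) = 4 × 143.35 / (6.022 × 10²³ × 5.55) = 1.716 × 10^-22 cm³, so a = 5.557 × 10^-8 cm = 556 pm.

556 pm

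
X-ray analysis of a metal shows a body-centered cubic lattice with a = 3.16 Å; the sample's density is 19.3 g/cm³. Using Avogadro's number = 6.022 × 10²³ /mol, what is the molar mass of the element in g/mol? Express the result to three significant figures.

183 g/mol

A BCC cell has Z = 2 atoms; a = 3.160 × 10^-8 cm.
M = ρ·N_A·a³/Z = 19.3 × 6.022 × 10²³ × 3.155 × 10^-23 / 2 = 183 g/mol.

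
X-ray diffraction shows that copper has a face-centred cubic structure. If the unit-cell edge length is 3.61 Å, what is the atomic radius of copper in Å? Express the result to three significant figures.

1.28 Å

In an FCC lattice, atoms touch along the face diagonal, so √2·a = 4r.
r = √2·a/4 = 1.4142 × 3.61 / 4 = 1.28 Å.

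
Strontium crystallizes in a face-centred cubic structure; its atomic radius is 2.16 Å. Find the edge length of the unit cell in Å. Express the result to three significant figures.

6.11 Å

In an FCC lattice, atoms touch along the face diagonal, so √2·a = 4r.
a = 4r/√2 = 4 × 2.16 / 1.4142 = 6.11 Å.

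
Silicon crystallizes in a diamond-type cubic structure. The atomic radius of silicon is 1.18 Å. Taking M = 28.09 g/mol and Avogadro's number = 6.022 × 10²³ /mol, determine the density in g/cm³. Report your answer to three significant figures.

In a diamond cubic lattice, nearest neighbors lie along the body diagonal with √3·a = 8r, giving a = 5.450 Å = 5.450 × 10^-8 cm.
With Z = 8, ρ = Z·M/(N_A·a³) = 8 × 28.09 / (6.022 × 10²³ × 1.619 × 10^-22) = 2.305 g/cm³.

2.30 g/cm³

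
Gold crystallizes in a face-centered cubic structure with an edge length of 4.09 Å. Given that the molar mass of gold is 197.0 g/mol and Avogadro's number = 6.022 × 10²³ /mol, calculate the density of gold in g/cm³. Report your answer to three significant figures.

An FCC unit cell contains Z = 4 atoms.
Cell volume: a³ = (4.09 Å)³ = (4.090 × 10^-8 cm)³ = 6.842 × 10^-23 cm³.
ρ = Z·M/(N_A·a³) = 4 × 197.0 / (6.022 × 10²³ × 6.842 × 10^-23) = 19.13 g/cm³.

19.1 g/cm³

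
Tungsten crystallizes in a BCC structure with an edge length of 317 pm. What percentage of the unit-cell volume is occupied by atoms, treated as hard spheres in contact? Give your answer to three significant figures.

In a BCC lattice atoms touch along the body diagonal, so √3·a = 4r, so r = 0.4330a = 137.3 pm.
Packing fraction = Z·(4/3)πr³ / a³ = 2 × (4/3)π × (137.3)³ / (317)³ = 0.6802 = 68.0%.

68.0%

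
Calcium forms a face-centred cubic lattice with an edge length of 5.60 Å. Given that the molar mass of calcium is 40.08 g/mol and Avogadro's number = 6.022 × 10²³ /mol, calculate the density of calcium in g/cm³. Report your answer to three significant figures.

1.52 g/cm³

An FCC unit cell contains Z = 4 atoms.
Cell volume: a³ = (5.60 Å)³ = (5.600 × 10^-8 cm)³ = 1.756 × 10^-22 cm³.
ρ = Z·M/(N_A·a³) = 4 × 40.08 / (6.022 × 10²³ × 1.756 × 10^-22) = 1.516 g/cm³.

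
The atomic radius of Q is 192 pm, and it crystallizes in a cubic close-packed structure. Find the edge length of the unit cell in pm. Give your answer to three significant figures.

In an FCC lattice, atoms touch along the face diagonal, so √2·a = 4r.
a = 4r/√2 = 4 × 192 / 1.4142 = 543 pm.

543 pm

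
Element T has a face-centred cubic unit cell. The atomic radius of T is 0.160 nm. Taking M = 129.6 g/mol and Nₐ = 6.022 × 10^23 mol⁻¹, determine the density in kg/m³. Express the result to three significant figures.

9290 kg/m³

In an FCC lattice, atoms touch along the face diagonal, so √2·a = 4r, giving a = 0.4525 nm = 4.525 × 10^-8 cm.
With Z = 4, ρ = Z·M/(N_A·a³) = 4 × 129.6 / (6.022 × 10²³ × 9.268 × 10^-23) = 9.288 g/cm³ = 9290 kg/m³.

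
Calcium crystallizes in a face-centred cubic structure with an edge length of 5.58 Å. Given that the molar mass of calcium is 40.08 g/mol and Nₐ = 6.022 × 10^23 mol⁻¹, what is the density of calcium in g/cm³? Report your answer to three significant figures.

An FCC unit cell contains Z = 4 atoms.
Cell volume: a³ = (5.58 Å)³ = (5.580 × 10^-8 cm)³ = 1.737 × 10^-22 cm³.
ρ = Z·M/(N_A·a³) = 4 × 40.08 / (6.022 × 10²³ × 1.737 × 10^-22) = 1.532 g/cm³.

1.53 g/cm³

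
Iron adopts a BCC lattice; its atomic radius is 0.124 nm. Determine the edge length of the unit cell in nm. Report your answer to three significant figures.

0.286 nm

In a BCC lattice, atoms touch along the body diagonal, so √3·a = 4r.
a = 4r/√3 = 4 × 0.124 / 1.7321 = 0.286 nm.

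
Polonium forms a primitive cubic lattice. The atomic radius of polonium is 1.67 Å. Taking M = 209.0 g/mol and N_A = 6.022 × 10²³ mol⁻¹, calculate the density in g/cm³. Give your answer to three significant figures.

9.31 g/cm³

In a simple cubic lattice, atoms touch along the cell edge, so a = 2r, giving a = 3.340 Å = 3.340 × 10^-8 cm.
With Z = 1, ρ = Z·M/(N_A·a³) = 1 × 209.0 / (6.022 × 10²³ × 3.726 × 10^-23) = 9.315 g/cm³.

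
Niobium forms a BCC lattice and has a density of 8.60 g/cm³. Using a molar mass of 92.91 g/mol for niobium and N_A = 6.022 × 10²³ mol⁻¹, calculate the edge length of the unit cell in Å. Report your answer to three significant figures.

3.30 Å

With Z = 2 atoms per BCC cell, a³ = Z·M/(N_A·ρ) = 2 × 92.91 / (6.022 × 10²³ × 8.600 g/cm³) = 3.588 × 10^-23 cm³.
a = (3.588 × 10^-23)^(1/3) = 3.298 × 10^-8 cm = 3.30 Å.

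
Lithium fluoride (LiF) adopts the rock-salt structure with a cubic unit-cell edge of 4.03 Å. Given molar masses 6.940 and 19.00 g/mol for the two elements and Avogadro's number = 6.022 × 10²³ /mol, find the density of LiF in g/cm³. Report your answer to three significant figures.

The rock-salt structure contains Z = 4 formula units per cell; M(LiF) = 6.940 + 19.00 = 25.94 g/mol.
a³ = (4.030 × 10^-8 cm)³ = 6.545 × 10^-23 cm³.
ρ = 4 × 25.94 / (6.022 × 10²³ × 6.545 × 10^-23) = 2.633 g/cm³.

2.63 g/cm³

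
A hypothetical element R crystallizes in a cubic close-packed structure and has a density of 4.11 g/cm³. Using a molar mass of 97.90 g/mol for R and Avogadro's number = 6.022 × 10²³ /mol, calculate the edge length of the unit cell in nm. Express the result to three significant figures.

With Z = 4 atoms per FCC cell, a³ = Z·M/(N_A·ρ) = 4 × 97.90 / (6.022 × 10²³ × 4.110 g/cm³) = 1.582 × 10^-22 cm³.
a = (1.582 × 10^-22)^(1/3) = 5.409 × 10^-8 cm = 0.541 nm.

0.541 nm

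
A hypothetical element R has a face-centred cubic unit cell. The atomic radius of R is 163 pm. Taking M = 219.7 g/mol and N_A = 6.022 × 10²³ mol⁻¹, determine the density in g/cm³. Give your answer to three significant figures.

14.9 g/cm³

In an FCC lattice, atoms touch along the face diagonal, so √2·a = 4r, giving a = 461.0 pm = 4.610 × 10^-8 cm.
With Z = 4, ρ = Z·M/(N_A·a³) = 4 × 219.7 / (6.022 × 10²³ × 9.799 × 10^-23) = 14.89 g/cm³.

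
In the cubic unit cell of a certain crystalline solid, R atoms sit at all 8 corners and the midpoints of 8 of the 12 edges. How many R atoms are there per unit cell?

Corner atoms are shared by 8 cells (1/8 each), edge atoms by 4 (1/4 each).
Net atoms = 8 × 1/8 + 8 × 1/4 = 1 + 2 = 3.

3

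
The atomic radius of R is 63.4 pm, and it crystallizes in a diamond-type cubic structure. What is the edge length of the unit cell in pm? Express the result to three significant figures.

293 pm

In a diamond cubic lattice, nearest neighbors lie along the body diagonal with √3·a = 8r.
a = 8r/√3 = 8 × 63.4 / 1.7321 = 293 pm.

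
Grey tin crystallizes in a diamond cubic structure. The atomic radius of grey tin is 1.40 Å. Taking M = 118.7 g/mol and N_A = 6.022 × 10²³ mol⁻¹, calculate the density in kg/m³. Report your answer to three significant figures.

In a diamond cubic lattice, nearest neighbors lie along the body diagonal with √3·a = 8r, giving a = 6.466 Å = 6.466 × 10^-8 cm.
With Z = 8, ρ = Z·M/(N_A·a³) = 8 × 118.7 / (6.022 × 10²³ × 2.704 × 10^-22) = 5.832 g/cm³ = 5830 kg/m³.

5830 kg/m³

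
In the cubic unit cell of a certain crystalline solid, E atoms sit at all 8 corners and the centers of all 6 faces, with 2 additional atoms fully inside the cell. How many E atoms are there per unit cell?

Corner atoms are shared by 8 cells (1/8 each), face atoms by 2 (1/2 each), interior atoms are unshared.
Net atoms = 8 × 1/8 + 6 × 1/2 + 2 = 1 + 3 + 2 = 6.

6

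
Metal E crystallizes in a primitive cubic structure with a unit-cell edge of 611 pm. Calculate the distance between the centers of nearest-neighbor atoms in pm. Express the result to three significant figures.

In a simple cubic structure, atoms touch along the cell edge, so a = 2r; the nearest-neighbor distance equals 2r = 1.000·a.
d = 1.000 × 611 = 611 pm.

611 pm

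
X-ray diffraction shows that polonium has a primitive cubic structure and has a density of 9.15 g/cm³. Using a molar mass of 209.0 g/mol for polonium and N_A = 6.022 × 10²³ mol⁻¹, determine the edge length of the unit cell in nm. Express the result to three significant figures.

With Z = 1 atom per simple cubic cell, a³ = Z·M/(N_A·ρ) = 1 × 209.0 / (6.022 × 10²³ × 9.150 g/cm³) = 3.793 × 10^-23 cm³.
a = (3.793 × 10^-23)^(1/3) = 3.360 × 10^-8 cm = 0.336 nm.

0.336 nm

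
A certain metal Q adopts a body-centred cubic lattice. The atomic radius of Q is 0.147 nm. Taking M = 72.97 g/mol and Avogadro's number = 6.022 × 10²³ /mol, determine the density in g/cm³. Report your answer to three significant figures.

In a BCC lattice, atoms touch along the body diagonal, so √3·a = 4r, giving a = 0.3395 nm = 3.395 × 10^-8 cm.
With Z = 2, ρ = Z·M/(N_A·a³) = 2 × 72.97 / (6.022 × 10²³ × 3.912 × 10^-23) = 6.194 g/cm³.

6.19 g/cm³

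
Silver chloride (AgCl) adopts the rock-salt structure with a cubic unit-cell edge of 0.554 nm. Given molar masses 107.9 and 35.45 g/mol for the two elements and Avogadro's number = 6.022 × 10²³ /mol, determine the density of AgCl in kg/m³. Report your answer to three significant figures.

The rock-salt structure contains Z = 4 formula units per cell; M(AgCl) = 107.9 + 35.45 = 143.35 g/mol.
a³ = (5.540 × 10^-8 cm)³ = 1.700 × 10^-22 cm³.
ρ = 4 × 143.35 / (6.022 × 10²³ × 1.700 × 10^-22) = 5.600 g/cm³ = 5600 kg/m³.

5600 kg/m³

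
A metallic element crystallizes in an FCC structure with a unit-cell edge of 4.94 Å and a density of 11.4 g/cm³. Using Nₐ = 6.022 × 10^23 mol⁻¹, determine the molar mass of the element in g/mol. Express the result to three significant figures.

An FCC cell has Z = 4 atoms; a = 4.940 × 10^-8 cm.
M = ρ·N_A·a³/Z = 11.4 × 6.022 × 10²³ × 1.206 × 10^-22 / 4 = 207 g/mol.

207 g/mol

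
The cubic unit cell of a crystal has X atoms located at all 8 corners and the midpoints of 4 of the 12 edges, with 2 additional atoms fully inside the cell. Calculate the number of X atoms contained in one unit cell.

4

Corner atoms are shared by 8 cells (1/8 each), edge atoms by 4 (1/4 each), interior atoms are unshared.
Net atoms = 8 × 1/8 + 4 × 1/4 + 2 = 1 + 1 + 2 = 4.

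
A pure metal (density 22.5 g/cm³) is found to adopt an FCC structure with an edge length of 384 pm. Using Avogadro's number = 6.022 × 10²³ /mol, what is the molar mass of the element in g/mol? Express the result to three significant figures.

An FCC cell has Z = 4 atoms; a = 3.840 × 10^-8 cm.
M = ρ·N_A·a³/Z = 22.5 × 6.022 × 10²³ × 5.662 × 10^-23 / 4 = 192 g/mol.

192 g/mol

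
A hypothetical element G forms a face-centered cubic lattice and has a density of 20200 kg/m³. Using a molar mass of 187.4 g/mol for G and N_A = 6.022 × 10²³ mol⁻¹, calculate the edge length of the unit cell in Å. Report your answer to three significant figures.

3.95 Å

With Z = 4 atoms per FCC cell, a³ = Z·M/(N_A·ρ) = 4 × 187.4 / (6.022 × 10²³ × 20.20 g/cm³) = 6.162 × 10^-23 cm³.
a = (6.162 × 10^-23)^(1/3) = 3.950 × 10^-8 cm = 3.95 Å.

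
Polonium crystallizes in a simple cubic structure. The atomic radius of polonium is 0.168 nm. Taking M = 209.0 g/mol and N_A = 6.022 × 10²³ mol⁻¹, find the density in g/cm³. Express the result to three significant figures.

9.15 g/cm³

In a simple cubic lattice, atoms touch along the cell edge, so a = 2r, giving a = 0.3360 nm = 3.360 × 10^-8 cm.
With Z = 1, ρ = Z·M/(N_A·a³) = 1 × 209.0 / (6.022 × 10²³ × 3.793 × 10^-23) = 9.149 g/cm³.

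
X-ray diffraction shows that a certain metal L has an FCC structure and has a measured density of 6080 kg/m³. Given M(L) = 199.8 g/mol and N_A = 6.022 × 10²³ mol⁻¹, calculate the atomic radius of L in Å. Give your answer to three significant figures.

For an FCC cell (Z = 4), a³ = Z·M/(N_A·ρ) = 4 × 199.8 / (6.022 × 10²³ × 6.080) = 2.183 × 10^-22 cm³, so a = 6.021 × 10^-8 cm = 6.021 Å.
Atoms touch along the face diagonal, so √2·a = 4r, so r = 0.3536 × a = 2.13 Å.

2.13 Å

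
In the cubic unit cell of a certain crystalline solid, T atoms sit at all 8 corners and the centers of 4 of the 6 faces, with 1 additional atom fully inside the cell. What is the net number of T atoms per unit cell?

Corner atoms are shared by 8 cells (1/8 each), face atoms by 2 (1/2 each), interior atoms are unshared.
Net atoms = 8 × 1/8 + 4 × 1/2 + 1 = 1 + 2 + 1 = 4.

4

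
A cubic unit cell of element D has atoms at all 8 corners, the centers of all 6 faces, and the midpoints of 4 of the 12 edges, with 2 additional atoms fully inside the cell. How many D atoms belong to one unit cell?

Corner atoms are shared by 8 cells (1/8 each), face atoms by 2 (1/2 each), edge atoms by 4 (1/4 each), interior atoms are unshared.
Net atoms = 8 × 1/8 + 6 × 1/2 + 4 × 1/4 + 2 = 1 + 3 + 1 + 2 = 7.

7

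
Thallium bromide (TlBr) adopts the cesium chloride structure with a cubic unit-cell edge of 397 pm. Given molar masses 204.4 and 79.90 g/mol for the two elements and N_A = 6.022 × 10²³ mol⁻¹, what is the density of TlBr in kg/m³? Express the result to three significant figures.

7550 kg/m³

The cesium chloride structure contains Z = 1 formula unit per cell; M(TlBr) = 204.4 + 79.90 = 284.3 g/mol.
a³ = (3.970 × 10^-8 cm)³ = 6.257 × 10^-23 cm³.
ρ = 1 × 284.3 / (6.022 × 10²³ × 6.257 × 10^-23) = 7.545 g/cm³ = 7550 kg/m³.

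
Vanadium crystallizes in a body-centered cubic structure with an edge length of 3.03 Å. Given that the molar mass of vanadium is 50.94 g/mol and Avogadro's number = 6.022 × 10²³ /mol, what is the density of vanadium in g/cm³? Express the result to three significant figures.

A BCC unit cell contains Z = 2 atoms.
Cell volume: a³ = (3.03 Å)³ = (3.030 × 10^-8 cm)³ = 2.782 × 10^-23 cm³.
ρ = Z·M/(N_A·a³) = 2 × 50.94 / (6.022 × 10²³ × 2.782 × 10^-23) = 6.082 g/cm³.

6.08 g/cm³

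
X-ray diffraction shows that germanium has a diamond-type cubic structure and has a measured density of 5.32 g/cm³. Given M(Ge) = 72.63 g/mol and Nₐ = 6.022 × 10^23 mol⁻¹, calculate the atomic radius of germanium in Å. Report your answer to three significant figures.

For a diamond cubic cell (Z = 8), a³ = Z·M/(N_A·ρ) = 8 × 72.63 / (6.022 × 10²³ × 5.320) = 1.814 × 10^-22 cm³, so a = 5.660 × 10^-8 cm = 5.660 Å.
Nearest neighbors lie along the body diagonal with √3·a = 8r, so r = 0.2165 × a = 1.23 Å.

1.23 Å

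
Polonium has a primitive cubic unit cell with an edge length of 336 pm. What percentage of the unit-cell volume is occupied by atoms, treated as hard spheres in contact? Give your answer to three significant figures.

52.4%

In a simple cubic lattice atoms touch along the cell edge, so a = 2r, so r = 0.5000a = 168.0 pm.
Packing fraction = Z·(4/3)πr³ / a³ = 1 × (4/3)π × (168.0)³ / (336)³ = 0.5236 = 52.4%.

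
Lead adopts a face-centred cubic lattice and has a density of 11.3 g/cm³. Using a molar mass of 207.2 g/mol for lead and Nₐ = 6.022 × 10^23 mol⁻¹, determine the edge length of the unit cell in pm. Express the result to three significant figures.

With Z = 4 atoms per FCC cell, a³ = Z·M/(N_A·ρ) = 4 × 207.2 / (6.022 × 10²³ × 11.30 g/cm³) = 1.218 × 10^-22 cm³.
a = (1.218 × 10^-22)^(1/3) = 4.957 × 10^-8 cm = 496 pm.

496 pm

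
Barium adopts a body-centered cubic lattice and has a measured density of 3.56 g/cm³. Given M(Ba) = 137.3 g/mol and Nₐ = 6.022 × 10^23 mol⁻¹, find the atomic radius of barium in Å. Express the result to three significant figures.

For a BCC cell (Z = 2), a³ = Z·M/(N_A·ρ) = 2 × 137.3 / (6.022 × 10²³ × 3.560) = 1.281 × 10^-22 cm³, so a = 5.041 × 10^-8 cm = 5.041 Å.
Atoms touch along the body diagonal, so √3·a = 4r, so r = 0.4330 × a = 2.18 Å.

2.18 Å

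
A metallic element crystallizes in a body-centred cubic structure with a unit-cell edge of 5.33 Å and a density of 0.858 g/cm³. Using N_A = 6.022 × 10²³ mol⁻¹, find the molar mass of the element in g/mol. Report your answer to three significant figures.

39.1 g/mol

A BCC cell has Z = 2 atoms; a = 5.330 × 10^-8 cm.
M = ρ·N_A·a³/Z = 0.858 × 6.022 × 10²³ × 1.514 × 10^-22 / 2 = 39.1 g/mol.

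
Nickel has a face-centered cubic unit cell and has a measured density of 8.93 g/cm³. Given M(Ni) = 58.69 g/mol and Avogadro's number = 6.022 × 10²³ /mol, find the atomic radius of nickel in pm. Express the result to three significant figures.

For an FCC cell (Z = 4), a³ = Z·M/(N_A·ρ) = 4 × 58.69 / (6.022 × 10²³ × 8.930) = 4.365 × 10^-23 cm³, so a = 3.521 × 10^-8 cm = 352.1 pm.
Atoms touch along the face diagonal, so √2·a = 4r, so r = 0.3536 × a = 124 pm.

124 pm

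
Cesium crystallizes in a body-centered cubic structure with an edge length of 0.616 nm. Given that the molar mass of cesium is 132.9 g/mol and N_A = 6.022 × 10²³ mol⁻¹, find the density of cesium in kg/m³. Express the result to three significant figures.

A BCC unit cell contains Z = 2 atoms.
Cell volume: a³ = (0.616 nm)³ = (6.160 × 10^-8 cm)³ = 2.337 × 10^-22 cm³.
ρ = Z·M/(N_A·a³) = 2 × 132.9 / (6.022 × 10²³ × 2.337 × 10^-22) = 1.888 g/cm³ = 1890 kg/m³.

1890 kg/m³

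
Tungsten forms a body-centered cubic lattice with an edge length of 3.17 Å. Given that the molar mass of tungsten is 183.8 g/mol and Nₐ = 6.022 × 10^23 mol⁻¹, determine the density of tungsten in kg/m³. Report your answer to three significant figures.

A BCC unit cell contains Z = 2 atoms.
Cell volume: a³ = (3.17 Å)³ = (3.170 × 10^-8 cm)³ = 3.186 × 10^-23 cm³.
ρ = Z·M/(N_A·a³) = 2 × 183.8 / (6.022 × 10²³ × 3.186 × 10^-23) = 19.16 g/cm³ = 19200 kg/m³.

19200 kg/m³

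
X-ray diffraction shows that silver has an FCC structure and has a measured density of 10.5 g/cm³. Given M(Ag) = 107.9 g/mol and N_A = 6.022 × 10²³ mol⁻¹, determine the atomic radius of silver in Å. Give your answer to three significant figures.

For an FCC cell (Z = 4), a³ = Z·M/(N_A·ρ) = 4 × 107.9 / (6.022 × 10²³ × 10.50) = 6.826 × 10^-23 cm³, so a = 4.087 × 10^-8 cm = 4.087 Å.
Atoms touch along the face diagonal, so √2·a = 4r, so r = 0.3536 × a = 1.44 Å.

1.44 Å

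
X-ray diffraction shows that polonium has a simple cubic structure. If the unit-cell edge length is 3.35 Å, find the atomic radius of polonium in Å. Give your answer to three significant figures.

In a simple cubic lattice, atoms touch along the cell edge, so a = 2r.
r = a/2 = 3.35/2 = 1.68 Å.

1.68 Å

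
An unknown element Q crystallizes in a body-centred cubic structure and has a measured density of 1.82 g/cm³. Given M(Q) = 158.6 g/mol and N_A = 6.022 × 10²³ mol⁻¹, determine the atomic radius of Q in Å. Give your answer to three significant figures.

For a BCC cell (Z = 2), a³ = Z·M/(N_A·ρ) = 2 × 158.6 / (6.022 × 10²³ × 1.820) = 2.894 × 10^-22 cm³, so a = 6.615 × 10^-8 cm = 6.615 Å.
Atoms touch along the body diagonal, so √3·a = 4r, so r = 0.4330 × a = 2.86 Å.

2.86 Å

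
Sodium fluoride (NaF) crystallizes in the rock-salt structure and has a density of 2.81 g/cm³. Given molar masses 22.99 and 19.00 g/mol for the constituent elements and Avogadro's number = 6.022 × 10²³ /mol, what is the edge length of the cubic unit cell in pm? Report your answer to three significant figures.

M(NaF) = 41.99 g/mol; Z = 4 formula units per cell.
a³ = Z·M/(N_A·ρ) = 4 × 41.99 / (6.022 × 10²³ × 2.81) = 9.926 × 10^-23 cm³, so a = 4.630 × 10^-8 cm = 463 pm.

463 pm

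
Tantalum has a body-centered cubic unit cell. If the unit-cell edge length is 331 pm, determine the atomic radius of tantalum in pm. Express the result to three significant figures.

In a BCC lattice, atoms touch along the body diagonal, so √3·a = 4r.
r = √3·a/4 = 1.7321 × 331 / 4 = 143 pm.

143 pm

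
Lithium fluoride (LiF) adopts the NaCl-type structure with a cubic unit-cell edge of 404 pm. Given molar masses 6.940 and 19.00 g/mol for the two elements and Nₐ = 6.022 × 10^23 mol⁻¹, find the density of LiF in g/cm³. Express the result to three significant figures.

The NaCl-type structure contains Z = 4 formula units per cell; M(LiF) = 6.940 + 19.00 = 25.94 g/mol.
a³ = (4.040 × 10^-8 cm)³ = 6.594 × 10^-23 cm³.
ρ = 4 × 25.94 / (6.022 × 10²³ × 6.594 × 10^-23) = 2.613 g/cm³.

2.61 g/cm³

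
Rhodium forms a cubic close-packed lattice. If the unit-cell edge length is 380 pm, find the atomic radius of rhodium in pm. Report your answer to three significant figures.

134 pm

In an FCC lattice, atoms touch along the face diagonal, so √2·a = 4r.
r = √2·a/4 = 1.4142 × 380 / 4 = 134 pm.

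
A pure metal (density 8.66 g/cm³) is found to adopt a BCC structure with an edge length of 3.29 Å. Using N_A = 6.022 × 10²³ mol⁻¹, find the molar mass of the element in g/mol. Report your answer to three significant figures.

92.9 g/mol

A BCC cell has Z = 2 atoms; a = 3.290 × 10^-8 cm.
M = ρ·N_A·a³/Z = 8.66 × 6.022 × 10²³ × 3.561 × 10^-23 / 2 = 92.9 g/mol.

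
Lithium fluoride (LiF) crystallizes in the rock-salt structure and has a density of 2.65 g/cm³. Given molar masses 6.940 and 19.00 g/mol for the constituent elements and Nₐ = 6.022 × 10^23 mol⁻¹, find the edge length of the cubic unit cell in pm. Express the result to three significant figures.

M(LiF) = 25.94 g/mol; Z = 4 formula units per cell.
a³ = Z·M/(N_A·ρ) = 4 × 25.94 / (6.022 × 10²³ × 2.65) = 6.502 × 10^-23 cm³, so a = 4.021 × 10^-8 cm = 402 pm.

402 pm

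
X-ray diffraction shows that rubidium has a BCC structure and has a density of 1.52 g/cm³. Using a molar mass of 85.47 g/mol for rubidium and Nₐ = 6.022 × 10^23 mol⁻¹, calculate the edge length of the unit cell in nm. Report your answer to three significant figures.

With Z = 2 atoms per BCC cell, a³ = Z·M/(N_A·ρ) = 2 × 85.47 / (6.022 × 10²³ × 1.520 g/cm³) = 1.867 × 10^-22 cm³.
a = (1.867 × 10^-22)^(1/3) = 5.716 × 10^-8 cm = 0.572 nm.

0.572 nm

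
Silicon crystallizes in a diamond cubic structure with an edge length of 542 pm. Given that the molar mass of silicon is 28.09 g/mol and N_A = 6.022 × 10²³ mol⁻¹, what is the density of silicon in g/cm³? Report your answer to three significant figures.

2.34 g/cm³

A diamond cubic unit cell contains Z = 8 atoms.
Cell volume: a³ = (542 pm)³ = (5.420 × 10^-8 cm)³ = 1.592 × 10^-22 cm³.
ρ = Z·M/(N_A·a³) = 8 × 28.09 / (6.022 × 10²³ × 1.592 × 10^-22) = 2.344 g/cm³.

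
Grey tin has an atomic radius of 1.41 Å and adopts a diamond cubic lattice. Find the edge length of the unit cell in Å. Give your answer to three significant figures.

6.51 Å

In a diamond cubic lattice, nearest neighbors lie along the body diagonal with √3·a = 8r.
a = 8r/√3 = 8 × 1.41 / 1.7321 = 6.51 Å.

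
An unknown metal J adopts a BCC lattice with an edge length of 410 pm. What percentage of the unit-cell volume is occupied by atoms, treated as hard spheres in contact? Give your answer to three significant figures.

In a BCC lattice atoms touch along the body diagonal, so √3·a = 4r, so r = 0.4330a = 177.5 pm.
Packing fraction = Z·(4/3)πr³ / a³ = 2 × (4/3)π × (177.5)³ / (410)³ = 0.6802 = 68.0%.

68.0%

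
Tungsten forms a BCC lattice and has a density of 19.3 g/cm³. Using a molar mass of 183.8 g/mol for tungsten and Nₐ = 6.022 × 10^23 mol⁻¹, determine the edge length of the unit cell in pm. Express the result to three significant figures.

316 pm

With Z = 2 atoms per BCC cell, a³ = Z·M/(N_A·ρ) = 2 × 183.8 / (6.022 × 10²³ × 19.30 g/cm³) = 3.163 × 10^-23 cm³.
a = (3.163 × 10^-23)^(1/3) = 3.162 × 10^-8 cm = 316 pm.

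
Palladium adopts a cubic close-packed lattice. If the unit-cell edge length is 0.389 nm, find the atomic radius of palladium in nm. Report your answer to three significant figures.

In an FCC lattice, atoms touch along the face diagonal, so √2·a = 4r.
r = √2·a/4 = 1.4142 × 0.389 / 4 = 0.138 nm.

0.138 nm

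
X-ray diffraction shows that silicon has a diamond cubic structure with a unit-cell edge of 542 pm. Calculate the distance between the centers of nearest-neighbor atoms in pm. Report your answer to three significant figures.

235 pm

In a diamond cubic structure, nearest neighbors lie along the body diagonal with √3·a = 8r; the nearest-neighbor distance equals 2r = 0.4330·a.
d = 0.4330 × 542 = 235 pm.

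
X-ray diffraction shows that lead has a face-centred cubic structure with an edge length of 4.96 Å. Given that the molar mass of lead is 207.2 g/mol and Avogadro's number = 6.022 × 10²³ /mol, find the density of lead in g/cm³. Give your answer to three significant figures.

An FCC unit cell contains Z = 4 atoms.
Cell volume: a³ = (4.96 Å)³ = (4.960 × 10^-8 cm)³ = 1.220 × 10^-22 cm³.
ρ = Z·M/(N_A·a³) = 4 × 207.2 / (6.022 × 10²³ × 1.220 × 10^-22) = 11.28 g/cm³.

11.3 g/cm³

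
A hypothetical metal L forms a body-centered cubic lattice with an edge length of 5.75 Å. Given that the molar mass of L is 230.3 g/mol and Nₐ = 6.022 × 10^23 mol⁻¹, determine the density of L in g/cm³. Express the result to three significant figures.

A BCC unit cell contains Z = 2 atoms.
Cell volume: a³ = (5.75 Å)³ = (5.750 × 10^-8 cm)³ = 1.901 × 10^-22 cm³.
ρ = Z·M/(N_A·a³) = 2 × 230.3 / (6.022 × 10²³ × 1.901 × 10^-22) = 4.023 g/cm³.

4.02 g/cm³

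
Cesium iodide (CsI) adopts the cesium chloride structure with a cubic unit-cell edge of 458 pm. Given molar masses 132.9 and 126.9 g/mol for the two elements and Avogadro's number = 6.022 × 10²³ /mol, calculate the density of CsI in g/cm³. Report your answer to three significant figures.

4.49 g/cm³

The cesium chloride structure contains Z = 1 formula unit per cell; M(CsI) = 132.9 + 126.9 = 259.8 g/mol.
a³ = (4.580 × 10^-8 cm)³ = 9.607 × 10^-23 cm³.
ρ = 1 × 259.8 / (6.022 × 10²³ × 9.607 × 10^-23) = 4.491 g/cm³.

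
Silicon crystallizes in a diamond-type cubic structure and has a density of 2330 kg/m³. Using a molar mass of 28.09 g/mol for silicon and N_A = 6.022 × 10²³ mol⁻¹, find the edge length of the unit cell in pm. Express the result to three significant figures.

543 pm

With Z = 8 atoms per diamond cubic cell, a³ = Z·M/(N_A·ρ) = 8 × 28.09 / (6.022 × 10²³ × 2.330 g/cm³) = 1.602 × 10^-22 cm³.
a = (1.602 × 10^-22)^(1/3) = 5.431 × 10^-8 cm = 543 pm.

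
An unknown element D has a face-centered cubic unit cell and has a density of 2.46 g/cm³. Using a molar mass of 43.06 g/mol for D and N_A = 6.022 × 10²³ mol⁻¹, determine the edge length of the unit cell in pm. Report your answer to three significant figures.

488 pm

With Z = 4 atoms per FCC cell, a³ = Z·M/(N_A·ρ) = 4 × 43.06 / (6.022 × 10²³ × 2.460 g/cm³) = 1.163 × 10^-22 cm³.
a = (1.163 × 10^-22)^(1/3) = 4.881 × 10^-8 cm = 488 pm.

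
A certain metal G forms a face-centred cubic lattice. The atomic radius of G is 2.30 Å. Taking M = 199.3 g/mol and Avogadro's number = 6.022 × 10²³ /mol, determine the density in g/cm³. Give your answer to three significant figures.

In an FCC lattice, atoms touch along the face diagonal, so √2·a = 4r, giving a = 6.505 Å = 6.505 × 10^-8 cm.
With Z = 4, ρ = Z·M/(N_A·a³) = 4 × 199.3 / (6.022 × 10²³ × 2.753 × 10^-22) = 4.808 g/cm³.

4.81 g/cm³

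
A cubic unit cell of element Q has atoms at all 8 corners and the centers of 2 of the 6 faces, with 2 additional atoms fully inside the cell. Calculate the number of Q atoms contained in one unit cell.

4

Corner atoms are shared by 8 cells (1/8 each), face atoms by 2 (1/2 each), interior atoms are unshared.
Net atoms = 8 × 1/8 + 2 × 1/2 + 2 = 1 + 1 + 2 = 4.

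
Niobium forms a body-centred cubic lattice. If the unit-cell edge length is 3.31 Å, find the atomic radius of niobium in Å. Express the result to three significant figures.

In a BCC lattice, atoms touch along the body diagonal, so √3·a = 4r.
r = √3·a/4 = 1.7321 × 3.31 / 4 = 1.43 Å.

1.43 Å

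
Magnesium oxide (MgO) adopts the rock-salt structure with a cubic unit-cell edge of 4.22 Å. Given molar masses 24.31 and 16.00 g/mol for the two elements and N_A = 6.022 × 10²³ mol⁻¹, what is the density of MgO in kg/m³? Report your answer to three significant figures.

3560 kg/m³

The rock-salt structure contains Z = 4 formula units per cell; M(MgO) = 24.31 + 16.00 = 40.31 g/mol.
a³ = (4.220 × 10^-8 cm)³ = 7.515 × 10^-23 cm³.
ρ = 4 × 40.31 / (6.022 × 10²³ × 7.515 × 10^-23) = 3.563 g/cm³ = 3560 kg/m³.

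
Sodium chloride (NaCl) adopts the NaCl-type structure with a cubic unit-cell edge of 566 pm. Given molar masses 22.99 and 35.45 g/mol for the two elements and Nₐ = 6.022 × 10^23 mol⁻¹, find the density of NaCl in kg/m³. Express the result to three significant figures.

2140 kg/m³

The NaCl-type structure contains Z = 4 formula units per cell; M(NaCl) = 22.99 + 35.45 = 58.44 g/mol.
a³ = (5.660 × 10^-8 cm)³ = 1.813 × 10^-22 cm³.
ρ = 4 × 58.44 / (6.022 × 10²³ × 1.813 × 10^-22) = 2.141 g/cm³ = 2140 kg/m³.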